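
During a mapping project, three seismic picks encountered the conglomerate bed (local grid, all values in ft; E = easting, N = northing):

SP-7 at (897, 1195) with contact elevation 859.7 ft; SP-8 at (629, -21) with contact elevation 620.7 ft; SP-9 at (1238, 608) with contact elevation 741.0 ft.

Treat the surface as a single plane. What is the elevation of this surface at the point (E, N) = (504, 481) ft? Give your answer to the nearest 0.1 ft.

Let the plane be z = a·E + b·N + c.
SP-8−SP-7: −268a − 1216b = −239;  SP-9−SP-7: 341a − 587b = −118.7.
Solving gives a = −0.007074, b = 0.198105.
Then c = 859.7 − a·897 − b·1195 = 629.31.
At (504, 481): z = −3.6 + 95.3 + 629.31 = 721.0 ft.

721.0 ft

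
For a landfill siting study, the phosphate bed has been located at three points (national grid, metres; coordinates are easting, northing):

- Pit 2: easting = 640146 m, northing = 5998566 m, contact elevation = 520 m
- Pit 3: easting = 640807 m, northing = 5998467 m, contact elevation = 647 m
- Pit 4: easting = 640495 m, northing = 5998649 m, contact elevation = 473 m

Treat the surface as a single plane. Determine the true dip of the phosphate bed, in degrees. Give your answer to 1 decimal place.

Two edge vectors: Pit 2→Pit 3 = (661, -99, 127), Pit 2→Pit 4 = (349, 83, -47).
Normal n = (Pit 2→Pit 3) × (Pit 2→Pit 4) = (-5888, 75390, 89414).
So ∂z/∂easting = −n_x/n_z = 0.06585 and ∂z/∂northing = −n_y/n_z = −0.84316.
Gradient magnitude |∇z| = √(a² + b²) = √(0.00434 + 0.71091) = 0.84572.
True dip = arctan(0.84572) = 40.2°, dipping toward N (azimuth ≈ 356°).

40.2°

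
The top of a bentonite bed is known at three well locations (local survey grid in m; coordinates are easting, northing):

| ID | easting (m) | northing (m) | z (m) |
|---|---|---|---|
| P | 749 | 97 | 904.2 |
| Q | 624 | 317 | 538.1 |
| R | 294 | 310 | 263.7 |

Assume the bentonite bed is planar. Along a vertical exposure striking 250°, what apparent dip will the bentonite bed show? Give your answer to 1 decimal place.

21.9°

Let the plane be z = a·easting + b·northing + c.
Q−P: −125a + 220b = −366.1;  R−P: −455a + 213b = −640.5.
Solving gives a = 0.85649, b = −1.17745.
Unit vector along 250° is (sin 250°, cos 250°) = (-0.9397, -0.3420).
Slope in that direction = a·(-0.9397) + b·(-0.3420) = −0.40213.
Apparent dip = arctan|0.40213| = 21.9° (true dip is 55.5°, so apparent ≤ true as expected).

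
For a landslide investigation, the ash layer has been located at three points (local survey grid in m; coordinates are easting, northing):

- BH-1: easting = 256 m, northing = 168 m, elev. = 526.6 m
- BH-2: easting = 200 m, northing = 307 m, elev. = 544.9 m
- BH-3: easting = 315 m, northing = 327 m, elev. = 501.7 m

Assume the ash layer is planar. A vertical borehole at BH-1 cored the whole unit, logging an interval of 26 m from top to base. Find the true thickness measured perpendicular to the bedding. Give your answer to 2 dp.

24.36 m

Two edge vectors: BH-1→BH-2 = (-56, 139, 18.3), BH-1→BH-3 = (59, 159, -24.9).
Normal n = (BH-1→BH-2) × (BH-1→BH-3) = (-6370.8, -314.7, -17105).
So ∂z/∂easting = −n_x/n_z = −0.37245 and ∂z/∂northing = −n_y/n_z = −0.01840.
|∇z| = √(a²+b²) = 0.37291, so dip δ = arctan(0.37291) = 20.45°.
True thickness = vertical thickness × cos δ = 26 × cos 20.45° = 24.36 m.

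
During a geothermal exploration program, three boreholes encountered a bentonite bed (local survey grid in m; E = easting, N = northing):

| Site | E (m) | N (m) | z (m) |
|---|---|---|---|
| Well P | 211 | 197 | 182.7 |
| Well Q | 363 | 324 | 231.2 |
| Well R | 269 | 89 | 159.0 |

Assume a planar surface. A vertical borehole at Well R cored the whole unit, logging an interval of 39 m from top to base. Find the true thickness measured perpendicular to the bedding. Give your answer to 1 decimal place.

Two edge vectors: Well P→Well Q = (152, 127, 48.5), Well P→Well R = (58, -108, -23.7).
Normal n = (Well P→Well Q) × (Well P→Well R) = (2228.1, 6415.4, -23782).
So ∂z/∂E = −n_x/n_z = 0.09369 and ∂z/∂N = −n_y/n_z = 0.26976.
|∇z| = √(a²+b²) = 0.28556, so dip δ = arctan(0.28556) = 15.94°.
True thickness = vertical thickness × cos δ = 39 × cos 15.94° = 37.5 m.

37.5 m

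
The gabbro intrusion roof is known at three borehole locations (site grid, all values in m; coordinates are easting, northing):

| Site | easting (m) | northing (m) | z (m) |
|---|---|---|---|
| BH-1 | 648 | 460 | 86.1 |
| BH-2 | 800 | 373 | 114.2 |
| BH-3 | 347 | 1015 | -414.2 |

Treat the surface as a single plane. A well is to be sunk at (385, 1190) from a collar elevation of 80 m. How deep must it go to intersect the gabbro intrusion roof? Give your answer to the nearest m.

Let the plane be z = a·easting + b·northing + c.
BH-2−BH-1: 152a − 87b = 28.1;  BH-3−BH-1: −301a + 555b = −500.3.
Solving gives a = −0.48013, b = −1.16184.
Then c = 86.1 − a·648 − b·460 = 931.67.
At (385, 1190): z_contact = −184.9 − 1382.6 + 931.67 = -635.8 m.
Depth below ground = 80 − (-635.8) = 716 m.

716 m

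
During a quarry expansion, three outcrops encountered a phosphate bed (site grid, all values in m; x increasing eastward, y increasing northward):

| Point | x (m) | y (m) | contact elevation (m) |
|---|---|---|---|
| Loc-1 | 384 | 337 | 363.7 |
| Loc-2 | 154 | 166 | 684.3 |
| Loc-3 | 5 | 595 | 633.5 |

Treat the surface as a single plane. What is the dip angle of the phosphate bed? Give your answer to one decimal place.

Let the plane be z = a·x + b·y + c.
Loc-2−Loc-1: −230a − 171b = 320.6;  Loc-3−Loc-1: −379a + 258b = 269.8.
Solving gives a = −1.03787, b = −0.47889.
Gradient magnitude |∇z| = √(a² + b²) = √(1.07718 + 0.22933) = 1.14303.
True dip = arctan(1.14303) = 48.8°, dipping toward ENE (azimuth ≈ 065°).

48.8°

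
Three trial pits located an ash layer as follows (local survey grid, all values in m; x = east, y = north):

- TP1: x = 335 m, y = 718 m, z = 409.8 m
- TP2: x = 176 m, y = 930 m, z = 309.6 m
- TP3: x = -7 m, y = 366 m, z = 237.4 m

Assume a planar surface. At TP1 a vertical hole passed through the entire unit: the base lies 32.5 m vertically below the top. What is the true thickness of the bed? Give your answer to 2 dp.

Let the plane be z = a·x + b·y + c.
TP2−TP1: −159a + 212b = −100.2;  TP3−TP1: −342a − 352b = −172.4.
Solving gives a = 0.55903, b = −0.05337.
|∇z| = √(a²+b²) = 0.56157, so dip δ = arctan(0.56157) = 29.32°.
True thickness = vertical thickness × cos δ = 32.5 × cos 29.32° = 28.34 m.

28.34 m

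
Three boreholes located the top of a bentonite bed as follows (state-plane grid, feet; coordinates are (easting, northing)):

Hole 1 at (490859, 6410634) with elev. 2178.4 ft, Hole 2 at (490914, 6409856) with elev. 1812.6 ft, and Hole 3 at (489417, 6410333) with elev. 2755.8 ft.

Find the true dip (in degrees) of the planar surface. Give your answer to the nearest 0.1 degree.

33.3°

Two edge vectors: Hole 1→Hole 2 = (55, -778, -365.8), Hole 1→Hole 3 = (-1442, -301, 577.4).
Normal n = (Hole 1→Hole 2) × (Hole 1→Hole 3) = (-559323, 495726.6, -1138431).
So ∂z/∂E = −n_x/n_z = −0.49131 and ∂z/∂N = −n_y/n_z = 0.43545.
Gradient magnitude |∇z| = √(a² + b²) = √(0.24139 + 0.18961) = 0.65651.
True dip = arctan(0.65651) = 33.3°, dipping toward SE (azimuth ≈ 132°).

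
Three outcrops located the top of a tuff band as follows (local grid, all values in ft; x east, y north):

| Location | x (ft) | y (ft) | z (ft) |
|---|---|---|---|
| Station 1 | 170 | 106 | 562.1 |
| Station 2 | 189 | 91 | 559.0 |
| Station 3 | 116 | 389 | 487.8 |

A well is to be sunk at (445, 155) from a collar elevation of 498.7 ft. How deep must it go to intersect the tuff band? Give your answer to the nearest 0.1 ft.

73.5 ft

Let the plane be z = a·x + b·y + c.
Station 2−Station 1: 19a − 15b = −3.1;  Station 3−Station 1: −54a + 283b = −74.3.
Solving gives a = −0.43613, b = −0.34576.
Then c = 562.1 − a·170 − b·106 = 672.89.
At (445, 155): z_contact = −194.08 − 53.59 + 672.89 = 425.22 ft.
Depth below ground = 498.7 − 425.22 = 73.5 ft.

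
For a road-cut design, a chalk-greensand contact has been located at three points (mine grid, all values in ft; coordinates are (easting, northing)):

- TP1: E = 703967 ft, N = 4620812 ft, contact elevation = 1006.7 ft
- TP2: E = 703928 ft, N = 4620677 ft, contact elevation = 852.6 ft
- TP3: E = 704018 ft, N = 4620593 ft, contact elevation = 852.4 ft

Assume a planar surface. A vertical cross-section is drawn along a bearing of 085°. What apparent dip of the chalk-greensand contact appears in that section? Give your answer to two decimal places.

Let the plane be z = a·E + b·N + c.
TP2−TP1: −39a − 135b = −154.1;  TP3−TP1: 51a − 219b = −154.3.
Solving gives a = 0.83738, b = 0.89957.
Unit vector along 085° is (sin 85°, cos 85°) = (0.9962, 0.0872).
Slope in that direction = a·(0.9962) + b·(0.0872) = 0.91259.
Apparent dip = arctan|0.91259| = 42.38° (true dip is 50.9°, so apparent ≤ true as expected).

42.38°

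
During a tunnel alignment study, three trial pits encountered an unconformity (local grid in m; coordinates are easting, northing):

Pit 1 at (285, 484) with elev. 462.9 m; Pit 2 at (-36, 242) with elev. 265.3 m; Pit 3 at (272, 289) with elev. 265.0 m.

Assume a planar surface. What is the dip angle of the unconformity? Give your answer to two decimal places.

Let the plane be z = a·easting + b·northing + c.
Pit 2−Pit 1: −321a − 242b = −197.6;  Pit 3−Pit 1: −13a − 195b = −197.9.
Solving gives a = −0.15744, b = 1.02537.
Gradient magnitude |∇z| = √(a² + b²) = √(0.02479 + 1.05138) = 1.03738.
True dip = arctan(1.03738) = 46.05°, dipping toward S (azimuth ≈ 171°).

46.05°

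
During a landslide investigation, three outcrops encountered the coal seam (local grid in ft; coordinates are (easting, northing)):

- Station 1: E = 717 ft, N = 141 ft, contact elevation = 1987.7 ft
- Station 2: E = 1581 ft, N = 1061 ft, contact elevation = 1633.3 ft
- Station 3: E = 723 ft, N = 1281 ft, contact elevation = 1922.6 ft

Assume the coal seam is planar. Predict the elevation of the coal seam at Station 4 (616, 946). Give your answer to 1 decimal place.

1978.7 ft

Two edge vectors: Station 1→Station 2 = (864, 920, -354.4), Station 1→Station 3 = (6, 1140, -65.1).
Normal n = (Station 1→Station 2) × (Station 1→Station 3) = (344124, 54120, 979440).
So ∂z/∂E = −n_x/n_z = −0.351348 and ∂z/∂N = −n_y/n_z = −0.055256.
Intercept c from Station 1: 1987.7 + 251.92 + 7.79 = 2247.41.
At (616, 946): z = −216.4 − 52.3 + 2247.41 = 1978.7 ft.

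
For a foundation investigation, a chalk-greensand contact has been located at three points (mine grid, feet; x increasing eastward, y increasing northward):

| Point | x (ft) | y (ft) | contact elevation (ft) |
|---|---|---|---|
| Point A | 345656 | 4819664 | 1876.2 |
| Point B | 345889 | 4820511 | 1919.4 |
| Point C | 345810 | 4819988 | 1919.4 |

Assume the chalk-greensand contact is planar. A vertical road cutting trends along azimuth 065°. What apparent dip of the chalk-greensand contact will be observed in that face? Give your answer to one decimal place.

19.1°

Let the plane be z = a·x + b·y + c.
Point B−Point A: 233a + 847b = 43.2;  Point C−Point A: 154a + 324b = 43.2.
Solving gives a = 0.41120, b = −0.06211.
Unit vector along 065° is (sin 65°, cos 65°) = (0.9063, 0.4226).
Slope in that direction = a·(0.9063) + b·(0.4226) = 0.34642.
Apparent dip = arctan|0.34642| = 19.1° (true dip is 22.6°, so apparent ≤ true as expected).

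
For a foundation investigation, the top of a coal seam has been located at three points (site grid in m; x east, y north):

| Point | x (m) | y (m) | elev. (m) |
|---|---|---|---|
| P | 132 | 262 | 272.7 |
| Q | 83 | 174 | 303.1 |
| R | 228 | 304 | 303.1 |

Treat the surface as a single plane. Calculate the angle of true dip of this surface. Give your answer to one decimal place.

Let the plane be z = a·x + b·y + c.
Q−P: −49a − 88b = 30.4;  R−P: 96a + 42b = 30.4.
Solving gives a = 0.61847, b = −0.68983.
Gradient magnitude |∇z| = √(a² + b²) = √(0.38250 + 0.47586) = 0.92648.
True dip = arctan(0.92648) = 42.8°, dipping toward NW (azimuth ≈ 318°).

42.8°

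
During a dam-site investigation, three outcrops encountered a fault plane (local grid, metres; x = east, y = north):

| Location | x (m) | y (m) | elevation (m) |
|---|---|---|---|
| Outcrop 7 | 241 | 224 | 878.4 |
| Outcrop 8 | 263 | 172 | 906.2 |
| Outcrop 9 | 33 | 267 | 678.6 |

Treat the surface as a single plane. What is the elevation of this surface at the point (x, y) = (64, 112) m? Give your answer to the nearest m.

Let the plane be z = a·x + b·y + c.
Outcrop 8−Outcrop 7: 22a − 52b = 27.8;  Outcrop 9−Outcrop 7: −208a + 43b = −199.8.
Solving gives a = 0.93153, b = −0.14051.
Then c = 878.4 − a·241 − b·224 = 685.37.
At (64, 112): z = 59.6 − 15.7 + 685.37 = 729.3 m.

729 m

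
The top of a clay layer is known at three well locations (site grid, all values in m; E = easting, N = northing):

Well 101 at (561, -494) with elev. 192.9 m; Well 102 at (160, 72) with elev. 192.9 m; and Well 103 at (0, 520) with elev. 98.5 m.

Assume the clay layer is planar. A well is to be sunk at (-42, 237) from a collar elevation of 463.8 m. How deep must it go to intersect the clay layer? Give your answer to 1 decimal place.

219.9 m

Let the plane be z = a·E + b·N + c.
Well 102−Well 101: −401a + 566b = 0;  Well 103−Well 101: −561a + 1014b = −94.4.
Solving gives a = −0.59975, b = −0.42491.
Then c = 192.9 − a·561 − b·-494 = 319.45.
At (-42, 237): z_contact = 25.19 − 100.70 + 319.45 = 243.94 m.
Depth below ground = 463.8 − 243.94 = 219.9 m.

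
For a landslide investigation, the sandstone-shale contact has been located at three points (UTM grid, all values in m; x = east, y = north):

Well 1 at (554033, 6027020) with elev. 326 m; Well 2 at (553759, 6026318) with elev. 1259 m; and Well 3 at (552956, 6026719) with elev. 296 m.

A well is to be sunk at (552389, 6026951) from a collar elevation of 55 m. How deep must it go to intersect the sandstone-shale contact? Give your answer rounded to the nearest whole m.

Let the plane be z = a·x + b·y + c.
Well 2−Well 1: −274a − 702b = 933;  Well 3−Well 1: −1077a − 301b = −30.
Solving gives a = 0.44819175, b = −1.50399507.
Then c = 326 − a·554033 − b·6027020 = 8816621.35.
At (552389, 6026951): z_contact = 247576.2 − 9064504.6 + 8816621.35 = -307.1 m.
Depth below ground = 55 − (-307.1) = 362 m.

362 m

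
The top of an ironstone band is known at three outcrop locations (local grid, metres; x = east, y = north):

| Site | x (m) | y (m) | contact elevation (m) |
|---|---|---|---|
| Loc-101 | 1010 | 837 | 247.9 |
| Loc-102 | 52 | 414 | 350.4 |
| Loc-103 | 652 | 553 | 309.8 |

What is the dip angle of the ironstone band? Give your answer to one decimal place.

Two edge vectors: Loc-101→Loc-102 = (-958, -423, 102.5), Loc-101→Loc-103 = (-358, -284, 61.9).
Normal n = (Loc-101→Loc-102) × (Loc-101→Loc-103) = (2926.3, 22605.2, 120638).
So ∂z/∂x = −n_x/n_z = −0.02426 and ∂z/∂y = −n_y/n_z = −0.18738.
Gradient magnitude |∇z| = √(a² + b²) = √(0.00059 + 0.03511) = 0.18894.
True dip = arctan(0.18894) = 10.7°, dipping toward N (azimuth ≈ 007°).

10.7°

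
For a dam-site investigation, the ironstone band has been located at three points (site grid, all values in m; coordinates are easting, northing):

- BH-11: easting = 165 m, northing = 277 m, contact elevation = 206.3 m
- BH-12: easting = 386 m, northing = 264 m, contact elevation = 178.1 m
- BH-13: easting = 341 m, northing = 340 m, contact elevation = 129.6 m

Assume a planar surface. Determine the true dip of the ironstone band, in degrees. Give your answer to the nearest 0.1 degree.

37.2°

Let the plane be z = a·easting + b·northing + c.
BH-12−BH-11: 221a − 13b = −28.2;  BH-13−BH-11: 176a + 63b = −76.7.
Solving gives a = −0.17110, b = −0.73947.
Gradient magnitude |∇z| = √(a² + b²) = √(0.02928 + 0.54681) = 0.75900.
True dip = arctan(0.75900) = 37.2°, dipping toward NNE (azimuth ≈ 013°).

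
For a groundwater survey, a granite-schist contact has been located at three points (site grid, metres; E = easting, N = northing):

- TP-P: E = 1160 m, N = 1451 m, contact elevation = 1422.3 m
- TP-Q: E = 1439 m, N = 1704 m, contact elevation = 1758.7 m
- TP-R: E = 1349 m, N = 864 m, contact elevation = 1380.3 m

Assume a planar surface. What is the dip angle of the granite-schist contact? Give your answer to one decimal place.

43.6°

Let the plane be z = a·E + b·N + c.
TP-Q−TP-P: 279a + 253b = 336.4;  TP-R−TP-P: 189a − 587b = −42.
Solving gives a = 0.88303, b = 0.35587.
Gradient magnitude |∇z| = √(a² + b²) = √(0.77975 + 0.12664) = 0.95204.
True dip = arctan(0.95204) = 43.6°, dipping toward WSW (azimuth ≈ 248°).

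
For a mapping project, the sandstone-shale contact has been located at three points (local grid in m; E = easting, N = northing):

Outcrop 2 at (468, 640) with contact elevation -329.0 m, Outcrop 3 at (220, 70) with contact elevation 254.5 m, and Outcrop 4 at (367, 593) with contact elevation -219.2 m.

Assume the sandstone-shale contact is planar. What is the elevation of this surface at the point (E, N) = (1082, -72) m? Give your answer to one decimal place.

-307.6 m

Let the plane be z = a·E + b·N + c.
Outcrop 3−Outcrop 2: −248a − 570b = 583.5;  Outcrop 4−Outcrop 2: −101a − 47b = 109.8.
Solving gives a = −0.765812, b = −0.690489.
Then c = -329 − a·468 − b·640 = 471.31.
At (1082, -72): z = −828.6 + 49.7 + 471.31 = -307.6 m.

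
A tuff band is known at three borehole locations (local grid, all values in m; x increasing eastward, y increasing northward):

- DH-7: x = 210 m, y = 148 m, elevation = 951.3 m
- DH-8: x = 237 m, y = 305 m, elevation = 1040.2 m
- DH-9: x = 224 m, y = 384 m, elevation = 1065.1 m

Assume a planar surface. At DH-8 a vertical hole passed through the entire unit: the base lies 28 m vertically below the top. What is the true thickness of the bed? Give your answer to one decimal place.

21.2 m

Let the plane be z = a·x + b·y + c.
DH-8−DH-7: 27a + 157b = 88.9;  DH-9−DH-7: 14a + 236b = 113.8.
Solving gives a = 0.74600, b = 0.43795.
|∇z| = √(a²+b²) = 0.86505, so dip δ = arctan(0.86505) = 40.86°.
True thickness = vertical thickness × cos δ = 28 × cos 40.86° = 21.2 m.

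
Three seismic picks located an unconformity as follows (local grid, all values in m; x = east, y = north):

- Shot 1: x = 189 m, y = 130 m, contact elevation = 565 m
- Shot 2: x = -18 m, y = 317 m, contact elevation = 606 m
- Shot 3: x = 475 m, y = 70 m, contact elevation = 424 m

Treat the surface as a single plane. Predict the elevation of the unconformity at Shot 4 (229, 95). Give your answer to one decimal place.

556.6 m

Let the plane be z = a·x + b·y + c.
Shot 2−Shot 1: −207a + 187b = 41;  Shot 3−Shot 1: 286a − 60b = −141.
Solving gives a = −0.58222, b = −0.42524.
Then c = 565 − a·189 − b·130 = 730.32.
At (229, 95): z = −133.3 − 40.4 + 730.32 = 556.6 m.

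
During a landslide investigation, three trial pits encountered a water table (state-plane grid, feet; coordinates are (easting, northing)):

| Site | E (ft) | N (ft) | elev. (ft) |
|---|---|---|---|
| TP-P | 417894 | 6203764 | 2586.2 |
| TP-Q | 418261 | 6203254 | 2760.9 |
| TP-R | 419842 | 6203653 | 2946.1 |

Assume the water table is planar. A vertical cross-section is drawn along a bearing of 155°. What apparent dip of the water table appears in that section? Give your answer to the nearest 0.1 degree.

Two edge vectors: TP-P→TP-Q = (367, -510, 174.7), TP-P→TP-R = (1948, -111, 359.9).
Normal n = (TP-P→TP-Q) × (TP-P→TP-R) = (-164157.3, 208232.3, 952743).
So ∂z/∂E = −n_x/n_z = 0.17230 and ∂z/∂N = −n_y/n_z = −0.21856.
Unit vector along 155° is (sin 155°, cos 155°) = (0.4226, -0.9063).
Slope in that direction = a·(0.4226) + b·(-0.9063) = 0.27090.
Apparent dip = arctan|0.27090| = 15.2° (true dip is 15.6°, so apparent ≤ true as expected).

15.2°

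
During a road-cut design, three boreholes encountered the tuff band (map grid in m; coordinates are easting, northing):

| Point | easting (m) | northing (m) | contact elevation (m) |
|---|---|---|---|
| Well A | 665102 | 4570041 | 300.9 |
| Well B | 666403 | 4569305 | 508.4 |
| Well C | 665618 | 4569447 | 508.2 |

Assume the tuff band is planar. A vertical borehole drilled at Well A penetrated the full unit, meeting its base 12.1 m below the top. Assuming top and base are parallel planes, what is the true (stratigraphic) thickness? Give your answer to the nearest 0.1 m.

11.2 m

Two edge vectors: Well A→Well B = (1301, -736, 207.5), Well A→Well C = (516, -594, 207.3).
Normal n = (Well A→Well B) × (Well A→Well C) = (-29317.8, -162627.3, -393018).
So ∂z/∂easting = −n_x/n_z = −0.07460 and ∂z/∂northing = −n_y/n_z = −0.41379.
|∇z| = √(a²+b²) = 0.42046, so dip δ = arctan(0.42046) = 22.80°.
True thickness = vertical thickness × cos δ = 12.1 × cos 22.80° = 11.2 m.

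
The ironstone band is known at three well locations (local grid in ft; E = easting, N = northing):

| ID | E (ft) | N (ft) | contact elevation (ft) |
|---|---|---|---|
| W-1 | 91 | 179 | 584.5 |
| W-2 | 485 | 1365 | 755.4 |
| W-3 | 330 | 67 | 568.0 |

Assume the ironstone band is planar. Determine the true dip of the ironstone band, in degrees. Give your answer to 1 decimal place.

Two edge vectors: W-1→W-2 = (394, 1186, 170.9), W-1→W-3 = (239, -112, -16.5).
Normal n = (W-1→W-2) × (W-1→W-3) = (-428.2, 47346.1, -327582).
So ∂z/∂E = −n_x/n_z = −0.00131 and ∂z/∂N = −n_y/n_z = 0.14453.
Gradient magnitude |∇z| = √(a² + b²) = √(0.00000 + 0.02089) = 0.14454.
True dip = arctan(0.14454) = 8.2°, dipping toward S (azimuth ≈ 179°).

8.2°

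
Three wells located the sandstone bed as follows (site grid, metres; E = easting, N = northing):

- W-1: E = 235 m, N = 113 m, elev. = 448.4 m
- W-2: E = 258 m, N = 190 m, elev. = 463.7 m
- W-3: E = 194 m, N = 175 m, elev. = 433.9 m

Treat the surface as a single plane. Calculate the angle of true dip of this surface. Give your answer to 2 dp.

Two edge vectors: W-1→W-2 = (23, 77, 15.3), W-1→W-3 = (-41, 62, -14.5).
Normal n = (W-1→W-2) × (W-1→W-3) = (-2065.1, -293.8, 4583).
So ∂z/∂E = −n_x/n_z = 0.45060 and ∂z/∂N = −n_y/n_z = 0.06411.
Gradient magnitude |∇z| = √(a² + b²) = √(0.20304 + 0.00411) = 0.45514.
True dip = arctan(0.45514) = 24.47°, dipping toward W (azimuth ≈ 262°).

24.47°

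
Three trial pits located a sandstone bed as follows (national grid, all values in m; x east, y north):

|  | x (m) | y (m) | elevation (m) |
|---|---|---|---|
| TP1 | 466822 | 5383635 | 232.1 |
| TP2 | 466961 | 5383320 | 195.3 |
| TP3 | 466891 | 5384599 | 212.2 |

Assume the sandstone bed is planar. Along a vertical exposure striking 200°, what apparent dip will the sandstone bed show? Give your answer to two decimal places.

5.32°

Let the plane be z = a·x + b·y + c.
TP2−TP1: 139a − 315b = −36.8;  TP3−TP1: 69a + 964b = −19.9.
Solving gives a = −0.26805, b = −0.00146.
Unit vector along 200° is (sin 200°, cos 200°) = (-0.3420, -0.9397).
Slope in that direction = a·(-0.3420) + b·(-0.9397) = 0.09305.
Apparent dip = arctan|0.09305| = 5.32° (true dip is 15.0°, so apparent ≤ true as expected).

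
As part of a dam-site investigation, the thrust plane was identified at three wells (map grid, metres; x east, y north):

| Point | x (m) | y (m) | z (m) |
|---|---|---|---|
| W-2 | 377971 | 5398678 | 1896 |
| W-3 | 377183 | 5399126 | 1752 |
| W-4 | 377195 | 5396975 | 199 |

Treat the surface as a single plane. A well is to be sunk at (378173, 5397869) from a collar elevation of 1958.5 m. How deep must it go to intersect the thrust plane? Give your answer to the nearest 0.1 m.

529.1 m

Two edge vectors: W-2→W-3 = (-788, 448, -144), W-2→W-4 = (-776, -1703, -1697).
Normal n = (W-2→W-3) × (W-2→W-4) = (-1005488, -1225492, 1689612).
So ∂z/∂x = −n_x/n_z = 0.595099940 and ∂z/∂y = −n_y/n_z = 0.725309716.
Intercept c from W-2: 1896 − 224930.52 − 3915713.61 = −4138748.13.
At (378173, 5397869): z_contact = 225050.73 + 3915126.83 − 4138748.13 = 1429.43 m.
Depth below ground = 1958.5 − 1429.43 = 529.1 m.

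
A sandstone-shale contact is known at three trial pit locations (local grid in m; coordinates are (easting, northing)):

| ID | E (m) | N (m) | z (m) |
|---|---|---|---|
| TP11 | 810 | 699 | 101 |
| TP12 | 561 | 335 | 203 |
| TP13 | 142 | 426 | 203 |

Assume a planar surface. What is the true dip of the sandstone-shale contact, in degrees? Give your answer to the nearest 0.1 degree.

Two edge vectors: TP11→TP12 = (-249, -364, 102), TP11→TP13 = (-668, -273, 102).
Normal n = (TP11→TP12) × (TP11→TP13) = (-9282, -42738, -175175).
So ∂z/∂E = −n_x/n_z = −0.05299 and ∂z/∂N = −n_y/n_z = −0.24397.
Gradient magnitude |∇z| = √(a² + b²) = √(0.00281 + 0.05952) = 0.24966.
True dip = arctan(0.24966) = 14.0°, dipping toward NNE (azimuth ≈ 012°).

14.0°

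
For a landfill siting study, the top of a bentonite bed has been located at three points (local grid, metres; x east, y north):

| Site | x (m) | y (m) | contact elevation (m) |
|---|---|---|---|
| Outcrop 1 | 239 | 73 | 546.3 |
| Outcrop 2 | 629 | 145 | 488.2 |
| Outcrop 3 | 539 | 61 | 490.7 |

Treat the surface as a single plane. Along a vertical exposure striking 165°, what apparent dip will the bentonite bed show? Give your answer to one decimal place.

11.5°

Two edge vectors: Outcrop 1→Outcrop 2 = (390, 72, -58.1), Outcrop 1→Outcrop 3 = (300, -12, -55.6).
Normal n = (Outcrop 1→Outcrop 2) × (Outcrop 1→Outcrop 3) = (-4700.4, 4254, -26280).
So ∂z/∂x = −n_x/n_z = −0.17886 and ∂z/∂y = −n_y/n_z = 0.16187.
Unit vector along 165° is (sin 165°, cos 165°) = (0.2588, -0.9659).
Slope in that direction = a·(0.2588) + b·(-0.9659) = −0.20265.
Apparent dip = arctan|0.20265| = 11.5° (true dip is 13.6°, so apparent ≤ true as expected).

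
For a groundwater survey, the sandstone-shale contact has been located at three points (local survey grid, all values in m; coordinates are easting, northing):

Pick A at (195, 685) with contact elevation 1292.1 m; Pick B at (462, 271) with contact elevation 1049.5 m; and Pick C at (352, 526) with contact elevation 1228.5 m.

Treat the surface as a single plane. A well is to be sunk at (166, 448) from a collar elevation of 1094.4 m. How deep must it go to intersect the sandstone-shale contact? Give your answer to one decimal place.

39.9 m

Two edge vectors: Pick A→Pick B = (267, -414, -242.6), Pick A→Pick C = (157, -159, -63.6).
Normal n = (Pick A→Pick B) × (Pick A→Pick C) = (-12243, -21107, 22545).
So ∂z/∂easting = −n_x/n_z = 0.54305 and ∂z/∂northing = −n_y/n_z = 0.93622.
Intercept c from Pick A: 1292.1 − 105.89 − 641.31 = 544.90.
At (166, 448): z_contact = 90.15 + 419.42 + 544.90 = 1054.47 m.
Depth below ground = 1094.4 − 1054.47 = 39.9 m.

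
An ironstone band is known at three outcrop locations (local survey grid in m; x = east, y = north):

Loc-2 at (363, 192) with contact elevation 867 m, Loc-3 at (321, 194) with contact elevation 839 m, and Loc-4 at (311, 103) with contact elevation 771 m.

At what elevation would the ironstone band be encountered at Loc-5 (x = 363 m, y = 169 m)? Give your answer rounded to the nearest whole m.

Let the plane be z = a·x + b·y + c.
Loc-3−Loc-2: −42a + 2b = −28;  Loc-4−Loc-2: −52a − 89b = −96.
Solving gives a = 0.69859, b = 0.67048.
Then c = 867 − a·363 − b·192 = 484.68.
At (363, 169): z = 253.6 + 113.3 + 484.68 = 851.6 m.

852 m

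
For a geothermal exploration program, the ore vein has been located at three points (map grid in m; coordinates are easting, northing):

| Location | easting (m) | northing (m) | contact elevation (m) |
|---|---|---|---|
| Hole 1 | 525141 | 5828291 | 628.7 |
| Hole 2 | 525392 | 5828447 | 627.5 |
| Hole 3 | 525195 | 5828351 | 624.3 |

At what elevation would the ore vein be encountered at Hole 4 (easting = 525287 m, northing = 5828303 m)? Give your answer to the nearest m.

Let the plane be z = a·easting + b·northing + c.
Hole 2−Hole 1: 251a + 156b = −1.2;  Hole 3−Hole 1: 54a + 60b = −4.4.
Solving gives a = 0.09258590, b = −0.15666064.
Then c = 628.7 − a·525141 − b·5828291 = 865071.84.
At (525287, 5828303): z = 48634.2 − 913065.7 + 865071.84 = 640.3 m.

640 m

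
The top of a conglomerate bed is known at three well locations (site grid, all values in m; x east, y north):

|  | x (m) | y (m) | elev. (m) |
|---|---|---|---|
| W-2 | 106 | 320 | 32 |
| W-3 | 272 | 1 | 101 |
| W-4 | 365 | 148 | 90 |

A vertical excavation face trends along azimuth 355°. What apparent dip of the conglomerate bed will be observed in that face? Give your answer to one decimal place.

Two edge vectors: W-2→W-3 = (166, -319, 69), W-2→W-4 = (259, -172, 58).
Normal n = (W-2→W-3) × (W-2→W-4) = (-6634, 8243, 54069).
So ∂z/∂x = −n_x/n_z = 0.12270 and ∂z/∂y = −n_y/n_z = −0.15245.
Unit vector along 355° is (sin 355°, cos 355°) = (-0.0872, 0.9962).
Slope in that direction = a·(-0.0872) + b·(0.9962) = −0.16257.
Apparent dip = arctan|0.16257| = 9.2° (true dip is 11.1°, so apparent ≤ true as expected).

9.2°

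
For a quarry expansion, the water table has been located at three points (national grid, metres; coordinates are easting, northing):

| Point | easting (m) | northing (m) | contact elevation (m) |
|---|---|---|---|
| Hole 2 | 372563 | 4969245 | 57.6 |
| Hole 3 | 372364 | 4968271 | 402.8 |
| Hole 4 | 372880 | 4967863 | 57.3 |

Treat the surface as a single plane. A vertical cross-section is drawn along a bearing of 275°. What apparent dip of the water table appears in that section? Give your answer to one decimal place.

38.6°

Two edge vectors: Hole 2→Hole 3 = (-199, -974, 345.2), Hole 2→Hole 4 = (317, -1382, -0.3).
Normal n = (Hole 2→Hole 3) × (Hole 2→Hole 4) = (477358.6, 109368.7, 583776).
So ∂z/∂easting = −n_x/n_z = −0.81771 and ∂z/∂northing = −n_y/n_z = −0.18735.
Unit vector along 275° is (sin 275°, cos 275°) = (-0.9962, 0.0872).
Slope in that direction = a·(-0.9962) + b·(0.0872) = 0.79827.
Apparent dip = arctan|0.79827| = 38.6° (true dip is 40.0°, so apparent ≤ true as expected).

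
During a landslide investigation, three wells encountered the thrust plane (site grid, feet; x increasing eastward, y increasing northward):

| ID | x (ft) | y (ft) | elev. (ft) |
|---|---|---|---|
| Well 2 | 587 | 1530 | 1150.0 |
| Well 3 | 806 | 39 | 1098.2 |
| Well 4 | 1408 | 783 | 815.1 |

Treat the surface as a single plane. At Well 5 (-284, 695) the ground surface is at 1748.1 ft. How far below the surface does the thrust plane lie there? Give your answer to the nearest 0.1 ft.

Two edge vectors: Well 2→Well 3 = (219, -1491, -51.8), Well 2→Well 4 = (821, -747, -334.9).
Normal n = (Well 2→Well 3) × (Well 2→Well 4) = (460641.3, 30815.3, 1060518).
So ∂z/∂x = −n_x/n_z = −0.434355 and ∂z/∂y = −n_y/n_z = −0.029057.
Intercept c from Well 2: 1150 + 254.97 + 44.46 = 1449.42.
At (-284, 695): z_contact = 123.36 − 20.19 + 1449.42 = 1552.59 ft.
Depth below ground = 1748.1 − 1552.59 = 195.5 ft.

195.5 ft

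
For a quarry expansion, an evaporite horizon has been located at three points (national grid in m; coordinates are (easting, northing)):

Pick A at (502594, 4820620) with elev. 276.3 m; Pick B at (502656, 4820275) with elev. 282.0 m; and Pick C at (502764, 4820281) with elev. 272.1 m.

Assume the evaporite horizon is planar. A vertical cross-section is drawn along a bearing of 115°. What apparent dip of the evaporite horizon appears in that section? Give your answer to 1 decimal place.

3.9°

Let the plane be z = a·E + b·N + c.
Pick B−Pick A: 62a − 345b = 5.7;  Pick C−Pick A: 170a − 339b = −4.2.
Solving gives a = −0.08985, b = −0.03267.
Unit vector along 115° is (sin 115°, cos 115°) = (0.9063, -0.4226).
Slope in that direction = a·(0.9063) + b·(-0.4226) = −0.06763.
Apparent dip = arctan|0.06763| = 3.9° (true dip is 5.5°, so apparent ≤ true as expected).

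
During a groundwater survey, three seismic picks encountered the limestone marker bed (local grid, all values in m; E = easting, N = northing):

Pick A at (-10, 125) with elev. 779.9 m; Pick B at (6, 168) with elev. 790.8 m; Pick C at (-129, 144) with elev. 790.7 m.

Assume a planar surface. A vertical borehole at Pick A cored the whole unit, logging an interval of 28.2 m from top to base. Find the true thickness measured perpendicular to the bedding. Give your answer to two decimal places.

27.19 m

Let the plane be z = a·E + b·N + c.
Pick B−Pick A: 16a + 43b = 10.9;  Pick C−Pick A: −119a + 19b = 10.8.
Solving gives a = −0.04746, b = 0.27115.
|∇z| = √(a²+b²) = 0.27527, so dip δ = arctan(0.27527) = 15.39°.
True thickness = vertical thickness × cos δ = 28.2 × cos 15.39° = 27.19 m.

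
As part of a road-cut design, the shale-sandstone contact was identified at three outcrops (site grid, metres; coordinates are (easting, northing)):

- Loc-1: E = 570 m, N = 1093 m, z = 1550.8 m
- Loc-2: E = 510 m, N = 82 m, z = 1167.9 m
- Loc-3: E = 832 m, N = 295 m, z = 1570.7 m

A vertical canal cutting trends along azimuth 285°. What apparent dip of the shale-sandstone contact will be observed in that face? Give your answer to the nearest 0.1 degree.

Two edge vectors: Loc-1→Loc-2 = (-60, -1011, -382.9), Loc-1→Loc-3 = (262, -798, 19.9).
Normal n = (Loc-1→Loc-2) × (Loc-1→Loc-3) = (-325673.1, -99125.8, 312762).
So ∂z/∂E = −n_x/n_z = 1.04128 and ∂z/∂N = −n_y/n_z = 0.31694.
Unit vector along 285° is (sin 285°, cos 285°) = (-0.9659, 0.2588).
Slope in that direction = a·(-0.9659) + b·(0.2588) = −0.92377.
Apparent dip = arctan|0.92377| = 42.7° (true dip is 47.4°, so apparent ≤ true as expected).

42.7°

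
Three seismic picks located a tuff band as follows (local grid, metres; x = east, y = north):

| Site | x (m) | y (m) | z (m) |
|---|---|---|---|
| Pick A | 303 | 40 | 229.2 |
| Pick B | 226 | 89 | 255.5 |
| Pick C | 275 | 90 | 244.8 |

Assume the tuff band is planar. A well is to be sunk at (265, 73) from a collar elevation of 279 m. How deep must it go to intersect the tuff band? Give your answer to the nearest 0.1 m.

35.2 m

Two edge vectors: Pick A→Pick B = (-77, 49, 26.3), Pick A→Pick C = (-28, 50, 15.6).
Normal n = (Pick A→Pick B) × (Pick A→Pick C) = (-550.6, 464.8, -2478).
So ∂z/∂x = −n_x/n_z = −0.22220 and ∂z/∂y = −n_y/n_z = 0.18757.
Intercept c from Pick A: 229.2 + 67.33 − 7.50 = 289.02.
At (265, 73): z_contact = −58.88 + 13.69 + 289.02 = 243.83 m.
Depth below ground = 279 − 243.83 = 35.2 m.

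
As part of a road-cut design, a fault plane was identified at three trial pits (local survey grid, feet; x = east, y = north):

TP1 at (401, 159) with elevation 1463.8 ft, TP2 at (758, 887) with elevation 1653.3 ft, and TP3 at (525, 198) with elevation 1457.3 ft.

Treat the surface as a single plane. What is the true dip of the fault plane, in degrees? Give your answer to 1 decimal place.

20.5°

Two edge vectors: TP1→TP2 = (357, 728, 189.5), TP1→TP3 = (124, 39, -6.5).
Normal n = (TP1→TP2) × (TP1→TP3) = (-12122.5, 25818.5, -76349).
So ∂z/∂x = −n_x/n_z = −0.15878 and ∂z/∂y = −n_y/n_z = 0.33816.
Gradient magnitude |∇z| = √(a² + b²) = √(0.02521 + 0.11436) = 0.37358.
True dip = arctan(0.37358) = 20.5°, dipping toward SSE (azimuth ≈ 155°).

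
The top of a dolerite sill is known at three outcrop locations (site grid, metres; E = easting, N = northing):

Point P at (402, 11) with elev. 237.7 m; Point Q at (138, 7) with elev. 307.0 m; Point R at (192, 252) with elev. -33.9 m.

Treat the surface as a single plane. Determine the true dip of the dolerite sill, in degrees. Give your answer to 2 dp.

Let the plane be z = a·E + b·N + c.
Point Q−Point P: −264a − 4b = 69.3;  Point R−Point P: −210a + 241b = −271.6.
Solving gives a = −0.24223, b = −1.33804.
Gradient magnitude |∇z| = √(a² + b²) = √(0.05867 + 1.79035) = 1.35979.
True dip = arctan(1.35979) = 53.67°, dipping toward N (azimuth ≈ 010°).

53.67°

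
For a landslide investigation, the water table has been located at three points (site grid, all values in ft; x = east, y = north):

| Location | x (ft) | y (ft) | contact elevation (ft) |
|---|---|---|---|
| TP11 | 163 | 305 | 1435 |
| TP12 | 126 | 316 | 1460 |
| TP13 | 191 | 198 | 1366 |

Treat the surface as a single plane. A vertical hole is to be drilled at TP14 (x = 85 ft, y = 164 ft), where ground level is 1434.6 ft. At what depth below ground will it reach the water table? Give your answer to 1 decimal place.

30.2 ft

Let the plane be z = a·x + b·y + c.
TP12−TP11: −37a + 11b = 25;  TP13−TP11: 28a − 107b = −69.
Solving gives a = −0.52479, b = 0.50753.
Then c = 1435 − a·163 − b·305 = 1365.74.
At (85, 164): z_contact = −44.61 + 83.24 + 1365.74 = 1404.37 ft.
Depth below ground = 1434.6 − 1404.37 = 30.2 ft.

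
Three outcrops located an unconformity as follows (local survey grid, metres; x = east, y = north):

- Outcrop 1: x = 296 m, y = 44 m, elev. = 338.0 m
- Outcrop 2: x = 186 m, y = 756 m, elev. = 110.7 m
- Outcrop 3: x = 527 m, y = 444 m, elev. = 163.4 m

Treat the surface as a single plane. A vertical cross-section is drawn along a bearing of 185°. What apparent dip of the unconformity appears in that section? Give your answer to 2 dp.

Let the plane be z = a·x + b·y + c.
Outcrop 2−Outcrop 1: −110a + 712b = −227.3;  Outcrop 3−Outcrop 1: 231a + 400b = −174.6.
Solving gives a = −0.16019, b = −0.34399.
Unit vector along 185° is (sin 185°, cos 185°) = (-0.0872, -0.9962).
Slope in that direction = a·(-0.0872) + b·(-0.9962) = 0.35664.
Apparent dip = arctan|0.35664| = 19.63° (true dip is 20.8°, so apparent ≤ true as expected).

19.63°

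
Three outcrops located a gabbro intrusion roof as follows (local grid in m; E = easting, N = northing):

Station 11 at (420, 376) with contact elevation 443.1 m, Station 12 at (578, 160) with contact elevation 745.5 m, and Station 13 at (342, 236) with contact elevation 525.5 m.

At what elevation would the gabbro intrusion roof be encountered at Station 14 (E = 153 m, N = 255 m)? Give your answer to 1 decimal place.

388.6 m

Two edge vectors: Station 11→Station 12 = (158, -216, 302.4), Station 11→Station 13 = (-78, -140, 82.4).
Normal n = (Station 11→Station 12) × (Station 11→Station 13) = (24537.6, -36606.4, -38968).
So ∂z/∂E = −n_x/n_z = 0.62969 and ∂z/∂N = −n_y/n_z = −0.93940.
Intercept c from Station 11: 443.1 − 264.47 + 353.21 = 531.84.
At (153, 255): z = 96.3 − 239.5 + 531.84 = 388.6 m.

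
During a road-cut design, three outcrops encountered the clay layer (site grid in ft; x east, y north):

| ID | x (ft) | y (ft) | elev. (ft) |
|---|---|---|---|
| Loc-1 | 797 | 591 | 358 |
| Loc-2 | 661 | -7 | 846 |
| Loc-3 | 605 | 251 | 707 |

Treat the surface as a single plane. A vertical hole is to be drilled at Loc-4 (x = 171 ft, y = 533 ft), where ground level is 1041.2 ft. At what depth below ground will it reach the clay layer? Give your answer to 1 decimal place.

Let the plane be z = a·x + b·y + c.
Loc-2−Loc-1: −136a − 598b = 488;  Loc-3−Loc-1: −192a − 340b = 349.
Solving gives a = −0.62386, b = −0.67417.
Then c = 358 − a·797 − b·591 = 1253.65.
At (171, 533): z_contact = −106.68 − 359.33 + 1253.65 = 787.64 ft.
Depth below ground = 1041.2 − 787.64 = 253.6 ft.

253.6 ft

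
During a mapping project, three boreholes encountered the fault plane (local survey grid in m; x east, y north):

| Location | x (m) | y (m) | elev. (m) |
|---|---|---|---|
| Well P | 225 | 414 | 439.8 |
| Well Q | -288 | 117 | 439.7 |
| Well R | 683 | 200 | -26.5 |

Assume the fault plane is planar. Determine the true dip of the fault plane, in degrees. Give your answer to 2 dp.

Let the plane be z = a·x + b·y + c.
Well Q−Well P: −513a − 297b = −0.1;  Well R−Well P: 458a − 214b = −466.3.
Solving gives a = −0.56332, b = 0.97335.
Gradient magnitude |∇z| = √(a² + b²) = √(0.31733 + 0.94741) = 1.12461.
True dip = arctan(1.12461) = 48.36°, dipping toward SSE (azimuth ≈ 150°).

48.36°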